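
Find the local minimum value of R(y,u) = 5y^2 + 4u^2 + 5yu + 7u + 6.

17/11

∂R/∂y = 10y + 5u = 0 and ∂R/∂u = 5y + 8u + 7 = 0, so (y, u) = (7/11, -14/11).
The Hessian has R_{yy} = 10, R_{uu} = 8, R_{yu} = 5, giving D = 55 > 0 with R_{yy} > 0, so the point is a local minimum.
R(7/11, -14/11) = 17/11.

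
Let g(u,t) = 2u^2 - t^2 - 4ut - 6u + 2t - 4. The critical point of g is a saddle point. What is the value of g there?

-43/6

∂g/∂u = 4u - 4t - 6 = 0 and ∂g/∂t = -4u - 2t + 2 = 0, so (u, t) = (5/6, -2/3).
The Hessian has g_{uu} = 4, g_{tt} = -2, g_{ut} = -4, giving D = -24 < 0, so the point is a saddle point.
g(5/6, -2/3) = -43/6.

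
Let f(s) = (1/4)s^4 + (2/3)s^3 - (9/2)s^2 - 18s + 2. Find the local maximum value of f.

56/3

f'(s) = s^3 + 2s^2 - 9s - 18 = 0 at s = -3, -2, 3.
Since f''(s) = 3s^2 + 4s - 9, we get f''(-3) = 6 > 0 ⇒ local minimum; f''(-2) = -5 < 0 ⇒ local maximum; f''(3) = 30 > 0 ⇒ local minimum.
The local maximum is f(-2) = 56/3.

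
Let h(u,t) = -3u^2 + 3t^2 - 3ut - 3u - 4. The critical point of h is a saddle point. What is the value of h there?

-17/5

∂h/∂u = -6u - 3t - 3 = 0 and ∂h/∂t = -3u + 6t = 0, so (u, t) = (-2/5, -1/5).
The Hessian has h_{uu} = -6, h_{tt} = 6, h_{ut} = -3, giving D = -45 < 0, so the point is a saddle point.
h(-2/5, -1/5) = -17/5.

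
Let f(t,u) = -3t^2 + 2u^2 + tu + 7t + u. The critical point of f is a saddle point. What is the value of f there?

∂f/∂t = -6t + u + 7 = 0 and ∂f/∂u = t + 4u + 1 = 0, so (t, u) = (27/25, -13/25).
The Hessian has f_{tt} = -6, f_{uu} = 4, f_{tu} = 1, giving D = -25 < 0, so the point is a saddle point.
f(27/25, -13/25) = 88/25.

88/25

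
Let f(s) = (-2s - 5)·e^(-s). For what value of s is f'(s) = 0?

Differentiating with the product rule gives f'(s) = (2s + 3)·e^(-s). Since e^(-s) > 0, the only critical point is s = -3/2.
f''(-3/2) has the same sign as 2 > 0, so this is a local minimum.
f(-3/2) = (-2)·e^(3/2) ≈ -8.9634.

-3/2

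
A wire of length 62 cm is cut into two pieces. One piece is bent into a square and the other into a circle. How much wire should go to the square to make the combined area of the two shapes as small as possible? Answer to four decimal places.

34.7261

Let x be the length used for the square. Square side x/4; circle radius (62−x)/(2π).
A(x) = (x/4)² + π·((62−x)/(2π))² = x²/16 + (62−x)²/(4π) for 0 ≤ x ≤ 62. A'(x) = x/8 − (62−x)/(2π) = 0 gives x = 4·62/(π+4) ≈ 34.7261.
A'' = 1/8 + 1/(2π) > 0, so this gives the minimum combined area; x ≈ 34.7261 cm to the square.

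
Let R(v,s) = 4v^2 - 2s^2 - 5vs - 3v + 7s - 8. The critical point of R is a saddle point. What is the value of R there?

-383/57

∂R/∂v = 8v - 5s - 3 = 0 and ∂R/∂s = -5v - 4s + 7 = 0, so (v, s) = (47/57, 41/57).
The Hessian has R_{vv} = 8, R_{ss} = -4, R_{vs} = -5, giving D = -57 < 0, so the point is a saddle point.
R(47/57, 41/57) = -383/57.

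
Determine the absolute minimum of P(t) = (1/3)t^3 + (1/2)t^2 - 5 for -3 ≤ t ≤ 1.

The derivative is t^2 + t, which vanishes at t = -1 and t = 0.
Candidates: P(-3) = -19/2,  P(-1) = -29/6,  P(0) = -5,  P(1) = -25/6.
Hence the absolute minimum is -19/2 at t = -3.

-19/2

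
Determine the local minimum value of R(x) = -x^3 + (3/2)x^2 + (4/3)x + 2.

95/54

R'(x) = -3x^2 + 3x + 4/3. Setting R'(x) = 0 gives x ∈ {-1/3, 4/3}.
Second-derivative test with R''(x) = -6x + 3: R''(-1/3) = 5 > 0 ⇒ local minimum; R''(4/3) = -5 < 0 ⇒ local maximum.
So the local minimum value is R(-1/3) = 95/54.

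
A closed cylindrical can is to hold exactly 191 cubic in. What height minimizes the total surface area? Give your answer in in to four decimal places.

6.2419

With radius r and height h, πr²h = 191 so h = 191/(πr²), and S(r) = 2πr² + 2πrh = 2πr² + 2·191/r.
S'(r) = 4πr − 2·191/r² = 0 ⇒ r³ = 191/(2π), so r ≈ 3.1209 and h = 2r ≈ 6.2419.
S''(r) = 4π + 4·191/r³ > 0, so this is the minimum; S ≈ 183.5989.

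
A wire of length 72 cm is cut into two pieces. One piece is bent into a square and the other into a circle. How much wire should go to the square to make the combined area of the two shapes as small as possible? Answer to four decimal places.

40.3271

Let x be the length used for the square. Square side x/4; circle radius (72−x)/(2π).
A(x) = (x/4)² + π·((72−x)/(2π))² = x²/16 + (72−x)²/(4π) for 0 ≤ x ≤ 72. A'(x) = x/8 − (72−x)/(2π) = 0 gives x = 4·72/(π+4) ≈ 40.3271.
A'' = 1/8 + 1/(2π) > 0, so this gives the minimum combined area; x ≈ 40.3271 cm to the square.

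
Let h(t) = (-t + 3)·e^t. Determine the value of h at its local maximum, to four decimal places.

h'(t) = (-1)·e^t + (-t + 3)·1·e^t = (-t + 2)·e^t. Since e^t > 0, the only critical point is t = 2.
h''(2) has the same sign as -1 < 0, so this is a local maximum.
h(2) = (1)·e^(2) ≈ 7.3891.

7.3891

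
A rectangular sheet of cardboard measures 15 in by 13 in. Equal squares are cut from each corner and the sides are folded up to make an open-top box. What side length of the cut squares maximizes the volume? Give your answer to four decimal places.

2.3155

With cut size x, the volume is V(x) = x(15 − 2x)(13 − 2x) for 0 < x < 6.5.
V'(x) = 12x^2 − 112x + 195. Setting V'(x) = 0 gives x ≈ 2.3155 (the root in (0, 6.5)).
V''(x) = 24x − 112 is negative there, so this is the maximum; V ≈ 200.9348.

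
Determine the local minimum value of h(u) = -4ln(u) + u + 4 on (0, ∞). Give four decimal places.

h'(u) = -4/u + 1 = 0 gives u = 4.
h''(u) = 4/u², which is positive for u > 0, so this is a local minimum.
h(4) = -4·ln(4) + 4 + 4 ≈ 2.4548.

2.4548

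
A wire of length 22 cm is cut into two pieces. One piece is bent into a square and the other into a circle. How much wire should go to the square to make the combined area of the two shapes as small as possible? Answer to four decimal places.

12.3222

Let x be the length used for the square. Square side x/4; circle radius (22−x)/(2π).
A(x) = (x/4)² + π·((22−x)/(2π))² = x²/16 + (22−x)²/(4π) for 0 ≤ x ≤ 22. A'(x) = x/8 − (22−x)/(2π) = 0 gives x = 4·22/(π+4) ≈ 12.3222.
A'' = 1/8 + 1/(2π) > 0, so this gives the minimum combined area; x ≈ 12.3222 cm to the square.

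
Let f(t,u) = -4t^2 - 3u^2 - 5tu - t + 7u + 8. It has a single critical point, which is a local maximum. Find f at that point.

418/23

∂f/∂t = -8t - 5u - 1 = 0 and ∂f/∂u = -5t - 6u + 7 = 0, so (t, u) = (-41/23, 61/23).
The Hessian has f_{tt} = -8, f_{uu} = -6, f_{tu} = -5, giving D = 23 > 0 with f_{tt} < 0, so the point is a local maximum.
f(-41/23, 61/23) = 418/23.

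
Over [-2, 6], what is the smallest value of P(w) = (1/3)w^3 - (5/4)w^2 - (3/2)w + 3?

-15/4

P'(w) = w^2 - (5/2)w - 3/2, which vanishes at w = -1/2 and w = 3.
Candidates: P(-2) = -5/3; P(-1/2) = 163/48; P(3) = -15/4; P(6) = 21.
The minimum over the interval is -15/4, attained at w = 3.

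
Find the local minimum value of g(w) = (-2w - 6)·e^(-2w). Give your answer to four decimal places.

By the product rule, g'(w) = (4w + 10)·e^(-2w). Since e^(-2w) > 0, the only critical point is w = -5/2.
g''(-5/2) has the same sign as 4 > 0, so this is a local minimum.
g(-5/2) = (-1)·e^(5) ≈ -148.4132.

-148.4132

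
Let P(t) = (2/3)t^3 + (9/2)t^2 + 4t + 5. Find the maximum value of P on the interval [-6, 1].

55/3

The derivative is 2t^2 + 9t + 4, which vanishes at t = -4 and t = -1/2.
Candidates: P(-6) = -1, P(-4) = 55/3, P(-1/2) = 97/24, P(1) = 85/6.
The maximum over the interval is 55/3, attained at t = -4.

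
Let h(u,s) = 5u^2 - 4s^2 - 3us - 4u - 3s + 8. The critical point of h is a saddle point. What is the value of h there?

729/89

∂h/∂u = 10u - 3s - 4 = 0 and ∂h/∂s = -3u - 8s - 3 = 0, so (u, s) = (23/89, -42/89).
The Hessian has h_{uu} = 10, h_{ss} = -8, h_{us} = -3, giving D = -89 < 0, so the point is a saddle point.
h(23/89, -42/89) = 729/89.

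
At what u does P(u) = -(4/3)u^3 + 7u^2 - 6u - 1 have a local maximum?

P'(u) = -4u^2 + 14u - 6 = 0 at u = 1/2, 3.
P''(u) = -8u + 14. P''(1/2) = 10 > 0 ⇒ local minimum; P''(3) = -10 < 0 ⇒ local maximum.
The local maximum is P(3) = 8.

3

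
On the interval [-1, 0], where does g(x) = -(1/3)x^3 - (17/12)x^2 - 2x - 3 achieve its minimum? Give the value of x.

Differentiating, g'(x) = -x^2 - (17/6)x - 2; which has no zeros in [-1, 0].
Compare values at every candidate in [-1, 0]: g(-1) = -25/12,  g(0) = -3.
Hence the absolute minimum is -3 at x = 0.

0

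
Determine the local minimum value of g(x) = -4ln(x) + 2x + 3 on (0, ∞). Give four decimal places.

4.2274

g'(x) = -4/x + 2 = 0 gives x = 2.
g''(x) = 4/x², which is positive for x > 0, so this is a local minimum.
g(2) = -4·ln(2) + 4 + 3 ≈ 4.2274.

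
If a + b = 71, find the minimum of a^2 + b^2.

With a + b = 71, a^2 + b^2 = a^2 + (71 − a)^2.
The derivative 2a − 2(71 − a) = 4a − 142 vanishes at a = 71/2; second derivative 4 > 0, a minimum.
The minimum is 2·(71/2)^2 = 5041/2.

5041/2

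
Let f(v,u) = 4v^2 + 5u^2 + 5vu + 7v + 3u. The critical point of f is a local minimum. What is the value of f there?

∂f/∂v = 8v + 5u + 7 = 0 and ∂f/∂u = 5v + 10u + 3 = 0, so (v, u) = (-1, 1/5).
The Hessian has f_{vv} = 8, f_{uu} = 10, f_{vu} = 5, giving D = 55 > 0 with f_{vv} > 0, so the point is a local minimum.
f(-1, 1/5) = -16/5.

-16/5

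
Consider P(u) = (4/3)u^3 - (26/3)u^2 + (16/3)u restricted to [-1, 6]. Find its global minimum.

-32

P'(u) = 4u^2 - (52/3)u + 16/3, which vanishes at u = 1/3 and u = 4.
Candidates: P(-1) = -46/3,  P(1/3) = 70/81,  P(4) = -32,  P(6) = 8.
So the minimum is P(4) = -32.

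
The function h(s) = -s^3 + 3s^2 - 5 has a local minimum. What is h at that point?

h'(s) = -3s^2 + 6s. Setting h'(s) = 0 gives s ∈ {0, 2}.
h''(s) = -6s + 6. h''(0) = 6 > 0 ⇒ local minimum; h''(2) = -6 < 0 ⇒ local maximum.
The local minimum is h(0) = -5.

-5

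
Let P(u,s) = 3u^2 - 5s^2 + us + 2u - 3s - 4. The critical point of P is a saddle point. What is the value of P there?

∂P/∂u = 6u + s + 2 = 0 and ∂P/∂s = u - 10s - 3 = 0, so (u, s) = (-17/61, -20/61).
The Hessian has P_{uu} = 6, P_{ss} = -10, P_{us} = 1, giving D = -61 < 0, so the point is a saddle point.
P(-17/61, -20/61) = -231/61.

-231/61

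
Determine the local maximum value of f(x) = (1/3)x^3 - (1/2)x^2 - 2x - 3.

Critical points: f'(x) = x^2 - x - 2 vanishes at x = -1, 2.
Second-derivative test with f''(x) = 2x - 1: f''(-1) = -3 < 0 ⇒ local maximum; f''(2) = 3 > 0 ⇒ local minimum.
Thus f has its local maximum at x = -1, with value -11/6.

-11/6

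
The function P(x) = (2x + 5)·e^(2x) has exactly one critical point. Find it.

-3

Differentiating with the product rule gives P'(x) = (4x + 12)·e^(2x). Since e^(2x) > 0, the only critical point is x = -3.
P''(-3) has the same sign as 4 > 0, so this is a local minimum.
P(-3) = (-1)·e^(-6) ≈ -0.0025.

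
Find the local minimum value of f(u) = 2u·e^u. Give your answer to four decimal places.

f'(u) = 2·e^u + (2u)·1·e^u = (2u + 2)·e^u. Since e^u > 0, the only critical point is u = -1.
f''(-1) has the same sign as 2 > 0, so this is a local minimum.
f(-1) = (-2)·e^(-1) ≈ -0.7358.

-0.7358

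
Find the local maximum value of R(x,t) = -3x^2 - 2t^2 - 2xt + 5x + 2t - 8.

-59/10

∂R/∂x = -6x - 2t + 5 = 0 and ∂R/∂t = -2x - 4t + 2 = 0, so (x, t) = (4/5, 1/10).
The Hessian has R_{xx} = -6, R_{tt} = -4, R_{xt} = -2, giving D = 20 > 0 with R_{xx} < 0, so the point is a local maximum.
R(4/5, 1/10) = -59/10.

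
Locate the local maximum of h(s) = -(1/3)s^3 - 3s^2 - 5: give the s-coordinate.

Critical points: h'(s) = -s^2 - 6s vanishes at s = -6, 0.
Since h''(s) = -2s - 6, we get h''(-6) = 6 > 0 ⇒ local minimum; h''(0) = -6 < 0 ⇒ local maximum.
So the local maximum value is h(0) = -5.

0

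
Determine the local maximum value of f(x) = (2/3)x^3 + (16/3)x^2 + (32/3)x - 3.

f'(x) = 2x^2 + (32/3)x + 32/3 = 0 at x = -4, -4/3.
Second-derivative test with f''(x) = 4x + 32/3: f''(-4) = -16/3 < 0 ⇒ local maximum; f''(-4/3) = 16/3 > 0 ⇒ local minimum.
The local maximum is f(-4) = -3.

-3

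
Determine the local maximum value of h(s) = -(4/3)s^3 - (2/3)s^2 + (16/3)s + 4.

22/3

h'(s) = -4s^2 - (4/3)s + 16/3 = 0 at s = -4/3, 1.
Second-derivative test with h''(s) = -8s - 4/3: h''(-4/3) = 28/3 > 0 ⇒ local minimum; h''(1) = -28/3 < 0 ⇒ local maximum.
So the local maximum value is h(1) = 22/3.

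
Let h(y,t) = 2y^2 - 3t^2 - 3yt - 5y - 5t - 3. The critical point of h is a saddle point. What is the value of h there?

∂h/∂y = 4y - 3t - 5 = 0 and ∂h/∂t = -3y - 6t - 5 = 0, so (y, t) = (5/11, -35/33).
The Hessian has h_{yy} = 4, h_{tt} = -6, h_{yt} = -3, giving D = -33 < 0, so the point is a saddle point.
h(5/11, -35/33) = -49/33.

-49/33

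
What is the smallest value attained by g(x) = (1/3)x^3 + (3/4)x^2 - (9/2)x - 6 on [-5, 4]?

Differentiating, g'(x) = x^2 + (3/2)x - 9/2; which vanishes at x = -3 and x = 3/2.
Compare values at every candidate in [-5, 4]: g(-5) = -77/12, g(-3) = 21/4, g(3/2) = -159/16, g(4) = 28/3.
The minimum over the interval is -159/16, attained at x = 3/2.

-159/16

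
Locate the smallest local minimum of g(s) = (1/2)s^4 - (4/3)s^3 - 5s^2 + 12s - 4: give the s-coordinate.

-2

g'(s) = 2s^3 - 4s^2 - 10s + 12 = 0 at s = -2, 1, 3.
Second-derivative test with g''(s) = 6s^2 - 8s - 10: g''(-2) = 30 > 0 ⇒ local minimum; g''(1) = -12 < 0 ⇒ local maximum; g''(3) = 20 > 0 ⇒ local minimum.
So the smallest local minimum value is g(-2) = -88/3.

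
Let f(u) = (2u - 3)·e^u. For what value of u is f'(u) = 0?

1/2

By the product rule, f'(u) = (2u - 1)·e^u. Since e^u > 0, the only critical point is u = 1/2.
f''(1/2) has the same sign as 2 > 0, so this is a local minimum.
f(1/2) = (-2)·e^(1/2) ≈ -3.2974.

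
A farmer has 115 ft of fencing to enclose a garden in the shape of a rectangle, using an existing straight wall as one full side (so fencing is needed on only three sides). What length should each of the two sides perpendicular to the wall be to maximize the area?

115/4

Let the sides perpendicular to the wall have length x and the parallel side y, so 2x + y = 115 and the area is A = xy = x(115 − 2x).
A'(x) = 115 − 4x = 0 gives x = 115/4, and A''(x) = −4 < 0 confirms a maximum.
Then y = 115 − 2·115/4 = 115/2 and A = 13225/8.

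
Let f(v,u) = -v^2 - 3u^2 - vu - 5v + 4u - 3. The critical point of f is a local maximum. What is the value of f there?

∂f/∂v = -2v - u - 5 = 0 and ∂f/∂u = -v - 6u + 4 = 0, so (v, u) = (-34/11, 13/11).
The Hessian has f_{vv} = -2, f_{uu} = -6, f_{vu} = -1, giving D = 11 > 0 with f_{vv} < 0, so the point is a local maximum.
f(-34/11, 13/11) = 78/11.

78/11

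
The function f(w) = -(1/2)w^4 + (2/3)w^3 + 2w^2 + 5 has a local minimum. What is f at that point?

f'(w) = -2w^3 + 2w^2 + 4w = 0 at w = -1, 0, 2.
Since f''(w) = -6w^2 + 4w + 4, we get f''(-1) = -6 < 0 ⇒ local maximum; f''(0) = 4 > 0 ⇒ local minimum; f''(2) = -12 < 0 ⇒ local maximum.
Thus f has its local minimum at w = 0, with value 5.

5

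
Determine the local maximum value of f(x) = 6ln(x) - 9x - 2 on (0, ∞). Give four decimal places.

f'(x) = 6/x − 9 = 0 gives x = 2/3.
f''(x) = -6/x², which is negative for x > 0, so this is a local maximum.
f(2/3) = 6·ln(2/3) - 6 - 2 ≈ -10.4328.

-10.4328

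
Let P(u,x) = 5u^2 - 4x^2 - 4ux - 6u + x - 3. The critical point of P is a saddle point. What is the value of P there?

-451/96

∂P/∂u = 10u - 4x - 6 = 0 and ∂P/∂x = -4u - 8x + 1 = 0, so (u, x) = (13/24, -7/48).
The Hessian has P_{uu} = 10, P_{xx} = -8, P_{ux} = -4, giving D = -96 < 0, so the point is a saddle point.
P(13/24, -7/48) = -451/96.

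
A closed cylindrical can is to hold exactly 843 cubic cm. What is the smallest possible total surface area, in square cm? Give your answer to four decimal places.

494.0068

With radius r and height h, πr²h = 843 so h = 843/(πr²), and S(r) = 2πr² + 2πrh = 2πr² + 2·843/r.
S'(r) = 4πr − 2·843/r² = 0 ⇒ r³ = 843/(2π), so r ≈ 5.1194 and h = 2r ≈ 10.2387.
S''(r) = 4π + 4·843/r³ > 0, so this is the minimum; S ≈ 494.0068.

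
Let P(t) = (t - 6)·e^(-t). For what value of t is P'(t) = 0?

Differentiating with the product rule gives P'(t) = (-t + 7)·e^(-t). Since e^(-t) > 0, the only critical point is t = 7.
P''(7) has the same sign as -1 < 0, so this is a local maximum.
P(7) = (1)·e^(-7) ≈ 0.0009.

7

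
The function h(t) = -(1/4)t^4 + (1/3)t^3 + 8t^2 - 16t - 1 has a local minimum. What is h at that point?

h'(t) = -t^3 + t^2 + 16t - 16. Setting h'(t) = 0 gives t ∈ {-4, 1, 4}.
Second-derivative test with h''(t) = -3t^2 + 2t + 16: h''(-4) = -40 < 0 ⇒ local maximum; h''(1) = 15 > 0 ⇒ local minimum; h''(4) = -24 < 0 ⇒ local maximum.
Thus h has its local minimum at t = 1, with value -107/12.

-107/12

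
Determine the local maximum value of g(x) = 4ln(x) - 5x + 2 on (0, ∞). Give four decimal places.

-2.8926

g'(x) = 4/x − 5 = 0 gives x = 4/5.
g''(x) = -4/x², which is negative for x > 0, so this is a local maximum.
g(4/5) = 4·ln(4/5) - 4 + 2 ≈ -2.8926.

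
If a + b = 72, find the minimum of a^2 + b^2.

With a + b = 72, a^2 + b^2 = a^2 + (72 − a)^2.
The derivative 2a − 2(72 − a) = 4a − 144 vanishes at a = 36; second derivative 4 > 0, a minimum.
The minimum is 2·(36)^2 = 2592.

2592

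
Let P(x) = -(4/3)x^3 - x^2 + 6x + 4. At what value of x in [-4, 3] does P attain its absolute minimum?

P'(x) = -4x^2 - 2x + 6, which vanishes at x = -3/2 and x = 1.
Candidates: P(-4) = 148/3, P(-3/2) = -11/4, P(1) = 23/3, P(3) = -23.
So the minimum is P(3) = -23.

3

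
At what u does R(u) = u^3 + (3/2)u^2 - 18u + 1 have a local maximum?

R'(u) = 3u^2 + 3u - 18. Setting R'(u) = 0 gives u ∈ {-3, 2}.
R''(u) = 6u + 3. R''(-3) = -15 < 0 ⇒ local maximum; R''(2) = 15 > 0 ⇒ local minimum.
The local maximum is R(-3) = 83/2.

-3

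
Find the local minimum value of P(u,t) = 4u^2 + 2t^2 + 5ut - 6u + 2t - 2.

-162/7

∂P/∂u = 8u + 5t - 6 = 0 and ∂P/∂t = 5u + 4t + 2 = 0, so (u, t) = (34/7, -46/7).
The Hessian has P_{uu} = 8, P_{tt} = 4, P_{ut} = 5, giving D = 7 > 0 with P_{uu} > 0, so the point is a local minimum.
P(34/7, -46/7) = -162/7.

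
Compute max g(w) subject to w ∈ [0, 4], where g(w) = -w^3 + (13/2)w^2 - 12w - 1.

-1

Differentiating, g'(w) = -3w^2 + 13w - 12; which vanishes at w = 4/3 and w = 3.
Evaluating at the critical points and endpoints: g(0) = -1, g(4/3) = -211/27, g(3) = -11/2, g(4) = -9.
Hence the absolute maximum is -1 at w = 0.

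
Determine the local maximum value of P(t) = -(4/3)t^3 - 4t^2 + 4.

P'(t) = -4t^2 - 8t = 0 at t = -2, 0.
Since P''(t) = -8t - 8, we get P''(-2) = 8 > 0 ⇒ local minimum; P''(0) = -8 < 0 ⇒ local maximum.
So the local maximum value is P(0) = 4.

4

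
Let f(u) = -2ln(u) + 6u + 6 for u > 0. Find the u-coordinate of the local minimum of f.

f'(u) = -2/u + 6 = 0 gives u = 1/3.
f''(u) = 2/u², which is positive for u > 0, so this is a local minimum.
f(1/3) = -2·ln(1/3) + 2 + 6 ≈ 10.1972.

1/3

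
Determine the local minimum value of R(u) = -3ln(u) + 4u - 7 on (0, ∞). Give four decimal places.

R'(u) = -3/u + 4 = 0 gives u = 3/4.
R''(u) = 3/u², which is positive for u > 0, so this is a local minimum.
R(3/4) = -3·ln(3/4) + 3 - 7 ≈ -3.1370.

-3.1370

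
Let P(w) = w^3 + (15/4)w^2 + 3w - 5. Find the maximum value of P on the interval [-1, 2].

24

P'(w) = 3w^2 + (15/2)w + 3, whose only zero in [-1, 2] is w = -1/2.
Candidates: P(-1) = -21/4,  P(-1/2) = -91/16,  P(2) = 24.
So the maximum is P(2) = 24.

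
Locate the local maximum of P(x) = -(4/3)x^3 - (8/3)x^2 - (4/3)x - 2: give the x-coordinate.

P'(x) = -4x^2 - (16/3)x - 4/3 = 0 at x = -1, -1/3.
Since P''(x) = -8x - 16/3, we get P''(-1) = 8/3 > 0 ⇒ local minimum; P''(-1/3) = -8/3 < 0 ⇒ local maximum.
The local maximum is P(-1/3) = -146/81.

-1/3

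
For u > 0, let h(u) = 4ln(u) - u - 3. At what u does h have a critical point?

4

h'(u) = 4/u − 1 = 0 gives u = 4.
h''(u) = -4/u², which is negative for u > 0, so this is a local maximum.
h(4) = 4·ln(4) - 4 - 3 ≈ -1.4548.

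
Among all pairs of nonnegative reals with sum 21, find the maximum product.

With x + y = 21, the product is P(x) = x(21 − x).
P'(x) = 21 − 2x = 0 gives x = 21/2; P'' = −2 < 0, so this is the maximum.
P = 21/2·21/2 = 441/4.

441/4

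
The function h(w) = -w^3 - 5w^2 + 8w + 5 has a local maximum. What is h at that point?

211/27

h'(w) = -3w^2 - 10w + 8. Setting h'(w) = 0 gives w ∈ {-4, 2/3}.
Since h''(w) = -6w - 10, we get h''(-4) = 14 > 0 ⇒ local minimum; h''(2/3) = -14 < 0 ⇒ local maximum.
Thus h has its local maximum at w = 2/3, with value 211/27.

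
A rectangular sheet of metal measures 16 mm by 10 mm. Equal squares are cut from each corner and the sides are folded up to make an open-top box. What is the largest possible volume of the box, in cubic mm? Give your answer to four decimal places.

144.0000

With cut size x, the volume is V(x) = x(16 − 2x)(10 − 2x) for 0 < x < 5.
V'(x) = 12x^2 − 104x + 160. Setting V'(x) = 0 gives x ≈ 2.0000 (the root in (0, 5)).
V''(x) = 24x − 104 is negative there, so this is the maximum; V ≈ 144.0000.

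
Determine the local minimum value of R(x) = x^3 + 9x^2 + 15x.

-7

R'(x) = 3x^2 + 18x + 15. Setting R'(x) = 0 gives x ∈ {-5, -1}.
Second-derivative test with R''(x) = 6x + 18: R''(-5) = -12 < 0 ⇒ local maximum; R''(-1) = 12 > 0 ⇒ local minimum.
Thus R has its local minimum at x = -1, with value -7.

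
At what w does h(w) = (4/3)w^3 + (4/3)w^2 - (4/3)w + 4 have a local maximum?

Critical points: h'(w) = 4w^2 + (8/3)w - 4/3 vanishes at w = -1, 1/3.
h''(w) = 8w + 8/3. h''(-1) = -16/3 < 0 ⇒ local maximum; h''(1/3) = 16/3 > 0 ⇒ local minimum.
Thus h has its local maximum at w = -1, with value 16/3.

-1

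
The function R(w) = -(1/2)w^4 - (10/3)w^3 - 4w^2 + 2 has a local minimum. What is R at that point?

5/6

Critical points: R'(w) = -2w^3 - 10w^2 - 8w vanishes at w = -4, -1, 0.
Second-derivative test with R''(w) = -6w^2 - 20w - 8: R''(-4) = -24 < 0 ⇒ local maximum; R''(-1) = 6 > 0 ⇒ local minimum; R''(0) = -8 < 0 ⇒ local maximum.
The local minimum is R(-1) = 5/6.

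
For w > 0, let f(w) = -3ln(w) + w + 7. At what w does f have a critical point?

3

f'(w) = -3/w + 1 = 0 gives w = 3.
f''(w) = 3/w², which is positive for w > 0, so this is a local minimum.
f(3) = -3·ln(3) + 3 + 7 ≈ 6.7042.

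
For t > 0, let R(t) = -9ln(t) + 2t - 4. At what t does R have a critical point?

9/2

R'(t) = -9/t + 2 = 0 gives t = 9/2.
R''(t) = 9/t², which is positive for t > 0, so this is a local minimum.
R(9/2) = -9·ln(9/2) + 9 - 4 ≈ -8.5367.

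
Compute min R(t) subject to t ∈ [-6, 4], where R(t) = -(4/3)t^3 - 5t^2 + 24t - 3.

-281/3

R'(t) = -4t^2 - 10t + 24, which vanishes at t = -4 and t = 3/2.
Compare values at every candidate in [-6, 4]: R(-6) = -39, R(-4) = -281/3, R(3/2) = 69/4, R(4) = -217/3.
So the minimum is R(-4) = -281/3.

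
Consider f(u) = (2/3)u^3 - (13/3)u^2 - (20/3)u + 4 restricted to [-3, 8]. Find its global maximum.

f'(u) = 2u^2 - (26/3)u - 20/3, which vanishes at u = -2/3 and u = 5.
Evaluating at the critical points and endpoints: f(-3) = -33; f(-2/3) = 512/81; f(5) = -163/3; f(8) = 44/3.
Hence the absolute maximum is 44/3 at u = 8.

44/3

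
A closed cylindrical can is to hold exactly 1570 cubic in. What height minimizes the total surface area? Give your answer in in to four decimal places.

With radius r and height h, πr²h = 1570 so h = 1570/(πr²), and S(r) = 2πr² + 2πrh = 2πr² + 2·1570/r.
S'(r) = 4πr − 2·1570/r² = 0 ⇒ r³ = 1570/(2π), so r ≈ 6.2985 and h = 2r ≈ 12.5971.
S''(r) = 4π + 4·1570/r³ > 0, so this is the minimum; S ≈ 747.7923.

12.5971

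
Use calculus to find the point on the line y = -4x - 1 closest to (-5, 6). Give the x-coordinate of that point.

Minimize D(x)^2 = (x + 5)^2 + (-4x - 7)^2.
d/dx[D^2] = 2(x + 5) + 2·(-4)·(-4x - 7) = 0 ⇒ x = -33/17.
Then y = 115/17 and the distance is √(169/17) ≈ 3.1530.

-33/17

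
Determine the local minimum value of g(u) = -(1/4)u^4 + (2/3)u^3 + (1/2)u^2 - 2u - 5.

-73/12

Critical points: g'(u) = -u^3 + 2u^2 + u - 2 vanishes at u = -1, 1, 2.
Second-derivative test with g''(u) = -3u^2 + 4u + 1: g''(-1) = -6 < 0 ⇒ local maximum; g''(1) = 2 > 0 ⇒ local minimum; g''(2) = -3 < 0 ⇒ local maximum.
So the local minimum value is g(1) = -73/12.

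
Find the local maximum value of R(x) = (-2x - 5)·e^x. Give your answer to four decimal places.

0.0604

By the product rule, R'(x) = (-2x - 7)·e^x. Since e^x > 0, the only critical point is x = -7/2.
R''(-7/2) has the same sign as -2 < 0, so this is a local maximum.
R(-7/2) = (2)·e^(-7/2) ≈ 0.0604.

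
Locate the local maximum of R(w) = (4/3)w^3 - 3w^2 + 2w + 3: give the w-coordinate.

R'(w) = 4w^2 - 6w + 2. Setting R'(w) = 0 gives w ∈ {1/2, 1}.
R''(w) = 8w - 6. R''(1/2) = -2 < 0 ⇒ local maximum; R''(1) = 2 > 0 ⇒ local minimum.
Thus R has its local maximum at w = 1/2, with value 41/12.

1/2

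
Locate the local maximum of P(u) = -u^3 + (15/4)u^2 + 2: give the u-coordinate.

P'(u) = -3u^2 + (15/2)u = 0 at u = 0, 5/2.
Second-derivative test with P''(u) = -6u + 15/2: P''(0) = 15/2 > 0 ⇒ local minimum; P''(5/2) = -15/2 < 0 ⇒ local maximum.
So the local maximum value is P(5/2) = 157/16.

5/2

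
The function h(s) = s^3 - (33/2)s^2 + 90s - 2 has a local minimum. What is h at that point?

h'(s) = 3s^2 - 33s + 90. Setting h'(s) = 0 gives s ∈ {5, 6}.
Since h''(s) = 6s - 33, we get h''(5) = -3 < 0 ⇒ local maximum; h''(6) = 3 > 0 ⇒ local minimum.
So the local minimum value is h(6) = 160.

160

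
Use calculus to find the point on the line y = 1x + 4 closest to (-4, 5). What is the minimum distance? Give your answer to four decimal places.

3.5355

Minimize D(x)^2 = (x + 4)^2 + (x - 1)^2.
d/dx[D^2] = 2(x + 4) + 2·1·(x - 1) = 0 ⇒ x = -3/2.
Then y = 5/2 and the distance is √(25/2) ≈ 3.5355.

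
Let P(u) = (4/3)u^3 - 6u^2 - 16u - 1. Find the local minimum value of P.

P'(u) = 4u^2 - 12u - 16 = 0 at u = -1, 4.
Since P''(u) = 8u - 12, we get P''(-1) = -20 < 0 ⇒ local maximum; P''(4) = 20 > 0 ⇒ local minimum.
Thus P has its local minimum at u = 4, with value -227/3.

-227/3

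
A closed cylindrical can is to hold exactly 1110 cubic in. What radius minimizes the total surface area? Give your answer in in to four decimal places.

With radius r and height h, πr²h = 1110 so h = 1110/(πr²), and S(r) = 2πr² + 2πrh = 2πr² + 2·1110/r.
S'(r) = 4πr − 2·1110/r² = 0 ⇒ r³ = 1110/(2π), so r ≈ 5.6111 and h = 2r ≈ 11.2222.
S''(r) = 4π + 4·1110/r³ > 0, so this is the minimum; S ≈ 593.4669.

5.6111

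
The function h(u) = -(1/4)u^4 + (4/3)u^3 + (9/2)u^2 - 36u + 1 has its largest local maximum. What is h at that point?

Critical points: h'(u) = -u^3 + 4u^2 + 9u - 36 vanishes at u = -3, 3, 4.
h''(u) = -3u^2 + 8u + 9. h''(-3) = -42 < 0 ⇒ local maximum; h''(3) = 6 > 0 ⇒ local minimum; h''(4) = -7 < 0 ⇒ local maximum.
The largest local maximum is h(-3) = 373/4.

373/4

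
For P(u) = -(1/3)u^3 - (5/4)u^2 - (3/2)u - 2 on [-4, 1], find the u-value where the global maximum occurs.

Differentiating, P'(u) = -u^2 - (5/2)u - 3/2; which vanishes at u = -3/2 and u = -1.
Evaluating at the critical points and endpoints: P(-4) = 16/3, P(-3/2) = -23/16, P(-1) = -17/12, P(1) = -61/12.
The maximum over the interval is 16/3, attained at u = -4.

-4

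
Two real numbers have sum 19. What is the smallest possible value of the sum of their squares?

With a + b = 19, a^2 + b^2 = a^2 + (19 − a)^2.
The derivative 2a − 2(19 − a) = 4a − 38 vanishes at a = 19/2; second derivative 4 > 0, a minimum.
The minimum is 2·(19/2)^2 = 361/2.

361/2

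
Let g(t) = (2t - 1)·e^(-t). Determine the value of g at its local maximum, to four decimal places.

Differentiating with the product rule gives g'(t) = (-2t + 3)·e^(-t). Since e^(-t) > 0, the only critical point is t = 3/2.
g''(3/2) has the same sign as -2 < 0, so this is a local maximum.
g(3/2) = (2)·e^(-3/2) ≈ 0.4463.

0.4463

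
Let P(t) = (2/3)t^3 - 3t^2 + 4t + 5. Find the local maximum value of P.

20/3

P'(t) = 2t^2 - 6t + 4. Setting P'(t) = 0 gives t ∈ {1, 2}.
Second-derivative test with P''(t) = 4t - 6: P''(1) = -2 < 0 ⇒ local maximum; P''(2) = 2 > 0 ⇒ local minimum.
Thus P has its local maximum at t = 1, with value 20/3.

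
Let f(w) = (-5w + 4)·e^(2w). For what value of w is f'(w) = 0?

3/10

Differentiating with the product rule gives f'(w) = (-10w + 3)·e^(2w). Since e^(2w) > 0, the only critical point is w = 3/10.
f''(3/10) has the same sign as -10 < 0, so this is a local maximum.
f(3/10) = (5/2)·e^(3/5) ≈ 4.5553.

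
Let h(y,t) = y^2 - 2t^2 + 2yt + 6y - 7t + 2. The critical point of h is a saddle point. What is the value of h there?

85/12

∂h/∂y = 2y + 2t + 6 = 0 and ∂h/∂t = 2y - 4t - 7 = 0, so (y, t) = (-5/6, -13/6).
The Hessian has h_{yy} = 2, h_{tt} = -4, h_{yt} = 2, giving D = -12 < 0, so the point is a saddle point.
h(-5/6, -13/6) = 85/12.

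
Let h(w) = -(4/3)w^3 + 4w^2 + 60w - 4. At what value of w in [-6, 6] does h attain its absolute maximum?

5

Differentiating, h'(w) = -4w^2 + 8w + 60; which vanishes at w = -3 and w = 5.
Candidates: h(-6) = 68; h(-3) = -112; h(5) = 688/3; h(6) = 212.
Hence the absolute maximum is 688/3 at w = 5.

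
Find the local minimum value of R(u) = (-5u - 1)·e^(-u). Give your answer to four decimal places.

-2.2466

Differentiating with the product rule gives R'(u) = (5u - 4)·e^(-u). Since e^(-u) > 0, the only critical point is u = 4/5.
R''(4/5) has the same sign as 5 > 0, so this is a local minimum.
R(4/5) = (-5)·e^(-4/5) ≈ -2.2466.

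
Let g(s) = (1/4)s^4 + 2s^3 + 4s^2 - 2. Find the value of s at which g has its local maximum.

-2

g'(s) = s^3 + 6s^2 + 8s = 0 at s = -4, -2, 0.
Since g''(s) = 3s^2 + 12s + 8, we get g''(-4) = 8 > 0 ⇒ local minimum; g''(-2) = -4 < 0 ⇒ local maximum; g''(0) = 8 > 0 ⇒ local minimum.
Thus g has its local maximum at s = -2, with value 2.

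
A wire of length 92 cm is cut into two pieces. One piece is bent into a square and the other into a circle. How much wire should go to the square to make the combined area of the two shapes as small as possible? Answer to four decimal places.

51.5291

Let x be the length used for the square. Square side x/4; circle radius (92−x)/(2π).
A(x) = (x/4)² + π·((92−x)/(2π))² = x²/16 + (92−x)²/(4π) for 0 ≤ x ≤ 92. A'(x) = x/8 − (92−x)/(2π) = 0 gives x = 4·92/(π+4) ≈ 51.5291.
A'' = 1/8 + 1/(2π) > 0, so this gives the minimum combined area; x ≈ 51.5291 cm to the square.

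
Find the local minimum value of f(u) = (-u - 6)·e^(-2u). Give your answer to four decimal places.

Differentiating with the product rule gives f'(u) = (2u + 11)·e^(-2u). Since e^(-2u) > 0, the only critical point is u = -11/2.
f''(-11/2) has the same sign as 2 > 0, so this is a local minimum.
f(-11/2) = (-1/2)·e^(11) ≈ -29937.0709.

-29937.0709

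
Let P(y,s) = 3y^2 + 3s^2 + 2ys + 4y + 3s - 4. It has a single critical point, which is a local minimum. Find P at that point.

-179/32

∂P/∂y = 6y + 2s + 4 = 0 and ∂P/∂s = 2y + 6s + 3 = 0, so (y, s) = (-9/16, -5/16).
The Hessian has P_{yy} = 6, P_{ss} = 6, P_{ys} = 2, giving D = 32 > 0 with P_{yy} > 0, so the point is a local minimum.
P(-9/16, -5/16) = -179/32.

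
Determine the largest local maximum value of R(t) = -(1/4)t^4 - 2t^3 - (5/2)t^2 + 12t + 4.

45/4

Critical points: R'(t) = -t^3 - 6t^2 - 5t + 12 vanishes at t = -4, -3, 1.
R''(t) = -3t^2 - 12t - 5. R''(-4) = -5 < 0 ⇒ local maximum; R''(-3) = 4 > 0 ⇒ local minimum; R''(1) = -20 < 0 ⇒ local maximum.
Thus R has its largest local maximum at t = 1, with value 45/4.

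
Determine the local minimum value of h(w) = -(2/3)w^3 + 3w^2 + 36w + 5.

-58

h'(w) = -2w^2 + 6w + 36 = 0 at w = -3, 6.
h''(w) = -4w + 6. h''(-3) = 18 > 0 ⇒ local minimum; h''(6) = -18 < 0 ⇒ local maximum.
The local minimum is h(-3) = -58.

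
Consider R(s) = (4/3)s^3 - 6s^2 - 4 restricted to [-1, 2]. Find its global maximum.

-4

Differentiating, R'(s) = 4s^2 - 12s; whose only zero in [-1, 2] is s = 0.
Evaluating at the critical points and endpoints: R(-1) = -34/3, R(0) = -4, R(2) = -52/3.
So the maximum is R(0) = -4.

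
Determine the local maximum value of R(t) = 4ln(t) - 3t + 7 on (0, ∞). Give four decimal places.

R'(t) = 4/t − 3 = 0 gives t = 4/3.
R''(t) = -4/t², which is negative for t > 0, so this is a local maximum.
R(4/3) = 4·ln(4/3) - 4 + 7 ≈ 4.1507.

4.1507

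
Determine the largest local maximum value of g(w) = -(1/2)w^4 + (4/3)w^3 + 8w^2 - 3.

g'(w) = -2w^3 + 4w^2 + 16w. Setting g'(w) = 0 gives w ∈ {-2, 0, 4}.
g''(w) = -6w^2 + 8w + 16. g''(-2) = -24 < 0 ⇒ local maximum; g''(0) = 16 > 0 ⇒ local minimum; g''(4) = -48 < 0 ⇒ local maximum.
Thus g has its largest local maximum at w = 4, with value 247/3.

247/3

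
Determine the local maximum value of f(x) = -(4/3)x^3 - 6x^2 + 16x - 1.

f'(x) = -4x^2 - 12x + 16. Setting f'(x) = 0 gives x ∈ {-4, 1}.
f''(x) = -8x - 12. f''(-4) = 20 > 0 ⇒ local minimum; f''(1) = -20 < 0 ⇒ local maximum.
So the local maximum value is f(1) = 23/3.

23/3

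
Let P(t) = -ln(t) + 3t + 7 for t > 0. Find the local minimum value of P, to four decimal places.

P'(t) = -1/t + 3 = 0 gives t = 1/3.
P''(t) = 1/t², which is positive for t > 0, so this is a local minimum.
P(1/3) = -1·ln(1/3) + 1 + 7 ≈ 9.0986.

9.0986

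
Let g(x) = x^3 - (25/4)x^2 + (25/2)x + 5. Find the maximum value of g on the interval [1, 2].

1415/108

g'(x) = 3x^2 - (25/2)x + 25/2, whose only zero in [1, 2] is x = 5/3.
Evaluating at the critical points and endpoints: g(1) = 49/4; g(5/3) = 1415/108; g(2) = 13.
The maximum over the interval is 1415/108, attained at x = 5/3.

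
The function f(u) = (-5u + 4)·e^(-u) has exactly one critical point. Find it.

9/5

Differentiating with the product rule gives f'(u) = (5u - 9)·e^(-u). Since e^(-u) > 0, the only critical point is u = 9/5.
f''(9/5) has the same sign as 5 > 0, so this is a local minimum.
f(9/5) = (-5)·e^(-9/5) ≈ -0.8265.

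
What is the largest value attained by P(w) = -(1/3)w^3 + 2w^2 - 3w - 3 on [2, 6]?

-3

P'(w) = -w^2 + 4w - 3, whose only zero in [2, 6] is w = 3.
Evaluating at the critical points and endpoints: P(2) = -11/3,  P(3) = -3,  P(6) = -21.
The maximum over the interval is -3, attained at w = 3.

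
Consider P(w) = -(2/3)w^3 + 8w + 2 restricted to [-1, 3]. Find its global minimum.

-16/3

The derivative is -2w^2 + 8, whose only zero in [-1, 3] is w = 2.
Evaluating at the critical points and endpoints: P(-1) = -16/3,  P(2) = 38/3,  P(3) = 8.
So the minimum is P(-1) = -16/3.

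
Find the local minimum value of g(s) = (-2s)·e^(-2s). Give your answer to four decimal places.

-0.3679

Differentiating with the product rule gives g'(s) = (4s - 2)·e^(-2s). Since e^(-2s) > 0, the only critical point is s = 1/2.
g''(1/2) has the same sign as 4 > 0, so this is a local minimum.
g(1/2) = (-1)·e^(-1) ≈ -0.3679.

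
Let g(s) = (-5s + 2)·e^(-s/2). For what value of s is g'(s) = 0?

By the product rule, g'(s) = ((5/2)s - 6)·e^(-s/2). Since e^(-s/2) > 0, the only critical point is s = 12/5.
g''(12/5) has the same sign as 5/2 > 0, so this is a local minimum.
g(12/5) = (-10)·e^(-6/5) ≈ -3.0119.

12/5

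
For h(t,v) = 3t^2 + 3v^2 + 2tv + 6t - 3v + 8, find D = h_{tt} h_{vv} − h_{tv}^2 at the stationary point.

∂h/∂t = 6t + 2v + 6 = 0 and ∂h/∂v = 2t + 6v - 3 = 0, so (t, v) = (-21/16, 15/16).
The Hessian has h_{tt} = 6, h_{vv} = 6, h_{tv} = 2, giving D = 32 > 0 with h_{tt} > 0, so the point is a local minimum.
D = (6)·(6) − (2)^2 = 32.

32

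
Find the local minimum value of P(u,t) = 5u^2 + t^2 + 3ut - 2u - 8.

∂P/∂u = 10u + 3t - 2 = 0 and ∂P/∂t = 3u + 2t = 0, so (u, t) = (4/11, -6/11).
The Hessian has P_{uu} = 10, P_{tt} = 2, P_{ut} = 3, giving D = 11 > 0 with P_{uu} > 0, so the point is a local minimum.
P(4/11, -6/11) = -92/11.

-92/11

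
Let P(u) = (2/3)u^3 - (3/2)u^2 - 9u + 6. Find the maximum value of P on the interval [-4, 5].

111/8

The derivative is 2u^2 - 3u - 9, which vanishes at u = -3/2 and u = 3.
Candidates: P(-4) = -74/3, P(-3/2) = 111/8, P(3) = -33/2, P(5) = 41/6.
Hence the absolute maximum is 111/8 at u = -3/2.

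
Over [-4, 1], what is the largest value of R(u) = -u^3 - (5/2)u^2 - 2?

The derivative is -3u^2 - 5u, which vanishes at u = -5/3 and u = 0.
Compare values at every candidate in [-4, 1]: R(-4) = 22; R(-5/3) = -233/54; R(0) = -2; R(1) = -11/2.
The maximum over the interval is 22, attained at u = -4.

22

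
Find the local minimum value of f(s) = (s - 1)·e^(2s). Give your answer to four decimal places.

-1.3591

By the product rule, f'(s) = (2s - 1)·e^(2s). Since e^(2s) > 0, the only critical point is s = 1/2.
f''(1/2) has the same sign as 2 > 0, so this is a local minimum.
f(1/2) = (-1/2)·e^(1) ≈ -1.3591.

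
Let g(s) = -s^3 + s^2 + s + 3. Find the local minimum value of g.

76/27

g'(s) = -3s^2 + 2s + 1 = 0 at s = -1/3, 1.
Since g''(s) = -6s + 2, we get g''(-1/3) = 4 > 0 ⇒ local minimum; g''(1) = -4 < 0 ⇒ local maximum.
So the local minimum value is g(-1/3) = 76/27.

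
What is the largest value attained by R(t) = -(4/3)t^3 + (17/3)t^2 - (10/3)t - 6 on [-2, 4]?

34

Differentiating, R'(t) = -4t^2 + (34/3)t - 10/3; which vanishes at t = 1/3 and t = 5/2.
Evaluating at the critical points and endpoints: R(-2) = 34,  R(1/3) = -529/81,  R(5/2) = 1/4,  R(4) = -14.
Hence the absolute maximum is 34 at t = -2.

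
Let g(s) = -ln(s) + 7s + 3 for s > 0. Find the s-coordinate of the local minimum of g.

g'(s) = -1/s + 7 = 0 gives s = 1/7.
g''(s) = 1/s², which is positive for s > 0, so this is a local minimum.
g(1/7) = -1·ln(1/7) + 1 + 3 ≈ 5.9459.

1/7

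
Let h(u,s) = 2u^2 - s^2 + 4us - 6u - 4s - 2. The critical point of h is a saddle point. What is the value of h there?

-37/6

∂h/∂u = 4u + 4s - 6 = 0 and ∂h/∂s = 4u - 2s - 4 = 0, so (u, s) = (7/6, 1/3).
The Hessian has h_{uu} = 4, h_{ss} = -2, h_{us} = 4, giving D = -24 < 0, so the point is a saddle point.
h(7/6, 1/3) = -37/6.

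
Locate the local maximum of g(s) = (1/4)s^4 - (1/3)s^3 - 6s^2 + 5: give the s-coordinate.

Critical points: g'(s) = s^3 - s^2 - 12s vanishes at s = -3, 0, 4.
g''(s) = 3s^2 - 2s - 12. g''(-3) = 21 > 0 ⇒ local minimum; g''(0) = -12 < 0 ⇒ local maximum; g''(4) = 28 > 0 ⇒ local minimum.
The local maximum is g(0) = 5.

0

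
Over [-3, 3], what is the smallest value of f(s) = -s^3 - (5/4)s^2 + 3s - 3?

Differentiating, f'(s) = -3s^2 - (5/2)s + 3; which vanishes at s = -3/2 and s = 2/3.
Candidates: f(-3) = 15/4, f(-3/2) = -111/16, f(2/3) = -50/27, f(3) = -129/4.
So the minimum is f(3) = -129/4.

-129/4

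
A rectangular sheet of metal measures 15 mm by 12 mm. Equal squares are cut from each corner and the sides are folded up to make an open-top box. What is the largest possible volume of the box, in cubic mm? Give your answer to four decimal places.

With cut size x, the volume is V(x) = x(15 − 2x)(12 − 2x) for 0 < x < 6.
V'(x) = 12x^2 − 108x + 180. Setting V'(x) = 0 gives x ≈ 2.2087 (the root in (0, 6)).
V''(x) = 24x − 108 is negative there, so this is the maximum; V ≈ 177.2341.

177.2341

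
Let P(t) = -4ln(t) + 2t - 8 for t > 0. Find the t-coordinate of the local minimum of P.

P'(t) = -4/t + 2 = 0 gives t = 2.
P''(t) = 4/t², which is positive for t > 0, so this is a local minimum.
P(2) = -4·ln(2) + 4 - 8 ≈ -6.7726.

2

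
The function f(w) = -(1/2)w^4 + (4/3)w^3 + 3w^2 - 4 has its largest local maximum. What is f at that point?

f'(w) = -2w^3 + 4w^2 + 6w = 0 at w = -1, 0, 3.
f''(w) = -6w^2 + 8w + 6. f''(-1) = -8 < 0 ⇒ local maximum; f''(0) = 6 > 0 ⇒ local minimum; f''(3) = -24 < 0 ⇒ local maximum.
Thus f has its largest local maximum at w = 3, with value 37/2.

37/2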